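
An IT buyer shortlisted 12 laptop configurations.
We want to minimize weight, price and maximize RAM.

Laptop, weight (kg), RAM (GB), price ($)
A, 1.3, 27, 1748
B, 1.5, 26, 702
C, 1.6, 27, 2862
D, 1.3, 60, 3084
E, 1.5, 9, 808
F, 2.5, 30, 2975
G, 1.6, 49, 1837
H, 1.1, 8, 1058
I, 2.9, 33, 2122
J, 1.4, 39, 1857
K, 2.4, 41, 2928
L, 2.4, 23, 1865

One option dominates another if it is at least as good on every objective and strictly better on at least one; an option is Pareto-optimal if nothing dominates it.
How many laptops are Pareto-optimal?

6

A: not dominated.
B: not dominated (best price).
C: dominated by A (weight 1.3≤1.6, RAM 27≥27, price 1748≤2862).
D: not dominated (best RAM).
E: dominated by B (weight 1.5≤1.5, RAM 26≥9, price 702≤808).
F: dominated by G (weight 1.6≤2.5, RAM 49≥30, price 1837≤2975).
G: not dominated.
H: not dominated (best weight).
I: dominated by G (weight 1.6≤2.9, RAM 49≥33, price 1837≤2122).
J: not dominated.
K: dominated by G (weight 1.6≤2.4, RAM 49≥41, price 1837≤2928).
L: dominated by A (weight 1.3≤2.4, RAM 27≥23, price 1748≤1865).
Pareto-optimal: A, B, D, G, H, J → 6.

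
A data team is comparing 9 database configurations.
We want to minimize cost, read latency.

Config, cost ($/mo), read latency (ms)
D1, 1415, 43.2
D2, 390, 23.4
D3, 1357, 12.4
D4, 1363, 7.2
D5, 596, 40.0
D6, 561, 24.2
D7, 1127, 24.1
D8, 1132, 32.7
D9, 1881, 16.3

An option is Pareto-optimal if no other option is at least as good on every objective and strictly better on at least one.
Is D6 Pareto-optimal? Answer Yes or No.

D2 vs D6: cost 390≤561, read latency 23.4≤24.2 — D2 is at least as good on every objective and strictly better on at least one, so D2 dominates D6.

No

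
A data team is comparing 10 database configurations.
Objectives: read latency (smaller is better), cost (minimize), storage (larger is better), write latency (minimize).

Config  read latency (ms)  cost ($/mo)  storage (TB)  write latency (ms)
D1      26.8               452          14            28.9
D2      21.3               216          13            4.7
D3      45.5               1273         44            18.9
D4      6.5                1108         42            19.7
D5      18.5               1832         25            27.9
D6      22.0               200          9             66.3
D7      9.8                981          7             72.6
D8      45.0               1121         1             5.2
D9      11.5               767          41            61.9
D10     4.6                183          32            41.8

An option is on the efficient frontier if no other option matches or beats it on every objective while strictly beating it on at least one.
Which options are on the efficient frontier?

D1, D2, D3, D4, D9, D10

D1: not dominated.
D2: not dominated (best write latency).
D3: not dominated (best storage).
D4: not dominated.
D5: dominated by D4 (read latency 6.5≤18.5, cost 1108≤1832, storage 42≥25, write latency 19.7≤27.9).
D6: dominated by D10 (read latency 4.6≤22.0, cost 183≤200, storage 32≥9, write latency 41.8≤66.3).
D7: dominated by D10 (read latency 4.6≤9.8, cost 183≤981, storage 32≥7, write latency 41.8≤72.6).
D8: dominated by D2 (read latency 21.3≤45.0, cost 216≤1121, storage 13≥1, write latency 4.7≤5.2).
D9: not dominated.
D10: not dominated (best read latency).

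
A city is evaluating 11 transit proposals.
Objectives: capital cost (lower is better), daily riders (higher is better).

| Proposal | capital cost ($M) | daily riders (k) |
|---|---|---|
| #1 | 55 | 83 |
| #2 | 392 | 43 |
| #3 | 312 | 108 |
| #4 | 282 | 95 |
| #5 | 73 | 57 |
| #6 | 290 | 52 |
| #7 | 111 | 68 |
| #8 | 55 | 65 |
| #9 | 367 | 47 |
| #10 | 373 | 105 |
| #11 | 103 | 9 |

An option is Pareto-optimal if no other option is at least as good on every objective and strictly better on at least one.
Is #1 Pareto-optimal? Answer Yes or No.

Yes

#2: worse on capital cost (392 vs 55).
#3: worse on capital cost (312 vs 55).
#4: worse on capital cost (282 vs 55).
#5: worse on capital cost (73 vs 55).
#6: worse on capital cost (290 vs 55).
#7: worse on capital cost (111 vs 55).
#8: worse on daily riders (65 vs 83).
#9: worse on capital cost (367 vs 55).
#10: worse on capital cost (373 vs 55).
#11: worse on capital cost (103 vs 55).
No option is at least as good as #1 on every objective and strictly better on one.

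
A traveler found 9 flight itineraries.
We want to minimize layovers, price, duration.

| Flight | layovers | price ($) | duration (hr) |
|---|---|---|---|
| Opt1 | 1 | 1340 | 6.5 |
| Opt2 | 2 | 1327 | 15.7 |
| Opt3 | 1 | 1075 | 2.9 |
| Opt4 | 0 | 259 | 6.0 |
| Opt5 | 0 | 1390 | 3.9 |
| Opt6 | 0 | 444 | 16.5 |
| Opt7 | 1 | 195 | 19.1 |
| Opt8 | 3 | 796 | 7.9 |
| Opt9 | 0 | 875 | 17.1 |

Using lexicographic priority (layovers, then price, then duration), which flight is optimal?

Opt4

First minimize layovers: best is 0, kept {Opt4, Opt5, Opt6, Opt9}.
Then minimize price: best is 259, kept {Opt4}.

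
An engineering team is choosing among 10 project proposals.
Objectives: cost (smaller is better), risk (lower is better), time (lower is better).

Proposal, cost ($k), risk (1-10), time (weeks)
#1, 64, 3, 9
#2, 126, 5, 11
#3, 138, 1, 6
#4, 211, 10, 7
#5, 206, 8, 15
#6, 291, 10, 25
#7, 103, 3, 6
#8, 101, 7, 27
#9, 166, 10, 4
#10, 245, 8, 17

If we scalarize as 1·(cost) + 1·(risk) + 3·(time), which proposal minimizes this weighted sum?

#1: 1·64 + 1·3 + 3·9 = 94
#2: 1·126 + 1·5 + 3·11 = 164
#3: 1·138 + 1·1 + 3·6 = 157
#4: 1·211 + 1·10 + 3·7 = 242
#5: 1·206 + 1·8 + 3·15 = 259
#6: 1·291 + 1·10 + 3·25 = 376
#7: 1·103 + 1·3 + 3·6 = 124
#8: 1·101 + 1·7 + 3·27 = 189
#9: 1·166 + 1·10 + 3·4 = 188
#10: 1·245 + 1·8 + 3·17 = 304
Lowest: #1 at 94.

#1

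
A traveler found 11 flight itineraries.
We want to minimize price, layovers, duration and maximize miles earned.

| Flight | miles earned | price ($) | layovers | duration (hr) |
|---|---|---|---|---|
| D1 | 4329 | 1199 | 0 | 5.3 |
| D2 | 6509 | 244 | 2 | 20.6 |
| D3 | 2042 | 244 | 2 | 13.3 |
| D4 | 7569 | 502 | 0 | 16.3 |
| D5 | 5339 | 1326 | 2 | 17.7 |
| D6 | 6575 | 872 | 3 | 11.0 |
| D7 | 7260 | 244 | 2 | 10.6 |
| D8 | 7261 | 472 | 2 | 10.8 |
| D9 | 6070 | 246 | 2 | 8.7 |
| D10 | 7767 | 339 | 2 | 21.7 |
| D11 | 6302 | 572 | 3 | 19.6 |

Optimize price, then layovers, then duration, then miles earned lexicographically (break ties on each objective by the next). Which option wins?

First minimize price: best is 244, kept {D2, D3, D7}.
Then minimize layovers: best is 2, kept {D2, D3, D7}.
Then minimize duration: best is 10.6, kept {D7}.

D7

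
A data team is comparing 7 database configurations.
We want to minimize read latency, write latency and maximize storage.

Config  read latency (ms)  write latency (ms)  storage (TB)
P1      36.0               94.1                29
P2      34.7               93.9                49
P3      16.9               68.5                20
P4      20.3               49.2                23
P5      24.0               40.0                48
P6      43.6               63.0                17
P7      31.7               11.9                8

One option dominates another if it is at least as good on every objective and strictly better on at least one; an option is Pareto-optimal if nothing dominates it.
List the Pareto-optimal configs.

P1: dominated by P2 (read latency 34.7≤36.0, write latency 93.9≤94.1, storage 49≥29).
P2: not dominated (best storage).
P3: not dominated (best read latency).
P4: not dominated.
P5: not dominated.
P6: dominated by P4 (read latency 20.3≤43.6, write latency 49.2≤63.0, storage 23≥17).
P7: not dominated (best write latency).

P2, P3, P4, P5, P7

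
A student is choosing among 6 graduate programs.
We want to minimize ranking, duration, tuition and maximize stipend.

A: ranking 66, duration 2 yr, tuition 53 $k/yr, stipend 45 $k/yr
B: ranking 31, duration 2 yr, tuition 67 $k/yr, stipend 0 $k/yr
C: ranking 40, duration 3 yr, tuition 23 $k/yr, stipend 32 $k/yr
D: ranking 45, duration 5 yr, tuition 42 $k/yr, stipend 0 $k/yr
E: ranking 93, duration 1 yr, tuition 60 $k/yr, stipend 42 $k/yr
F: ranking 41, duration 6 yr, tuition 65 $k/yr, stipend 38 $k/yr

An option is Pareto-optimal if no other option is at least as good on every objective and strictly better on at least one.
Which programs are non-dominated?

A: not dominated (best stipend).
B: not dominated (best ranking).
C: not dominated (best tuition).
D: dominated by C (ranking 40≤45, duration 3≤5, tuition 23≤42, stipend 32≥0).
E: not dominated (best duration).
F: not dominated.

A, B, C, E, F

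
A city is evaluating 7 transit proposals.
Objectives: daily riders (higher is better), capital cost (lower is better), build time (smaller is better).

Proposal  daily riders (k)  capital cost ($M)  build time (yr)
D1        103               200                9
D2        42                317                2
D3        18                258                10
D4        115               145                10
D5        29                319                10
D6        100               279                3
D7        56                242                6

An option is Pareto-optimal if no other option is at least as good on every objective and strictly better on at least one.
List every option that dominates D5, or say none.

D1, D2, D4, D6, D7

D1: daily riders 103≥29, capital cost 200≤319, build time 9≤10 — dominates D5.
D2: daily riders 42≥29, capital cost 317≤319, build time 2≤10 — dominates D5.
D4: daily riders 115≥29, capital cost 145≤319, build time 10≤10 — dominates D5.
D6: daily riders 100≥29, capital cost 279≤319, build time 3≤10 — dominates D5.
D7: daily riders 56≥29, capital cost 242≤319, build time 6≤10 — dominates D5.
Others (D3) are each worse than D5 on at least one objective.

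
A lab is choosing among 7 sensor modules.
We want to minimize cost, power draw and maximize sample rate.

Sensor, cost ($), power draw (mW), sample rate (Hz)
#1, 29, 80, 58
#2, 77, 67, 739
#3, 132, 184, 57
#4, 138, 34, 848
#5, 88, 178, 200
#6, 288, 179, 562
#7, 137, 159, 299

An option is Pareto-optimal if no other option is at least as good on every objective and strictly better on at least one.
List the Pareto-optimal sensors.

#1: not dominated (best cost).
#2: not dominated.
#3: dominated by #1 (cost 29≤132, power draw 80≤184, sample rate 58≥57).
#4: not dominated (best power draw).
#5: dominated by #2 (cost 77≤88, power draw 67≤178, sample rate 739≥200).
#6: dominated by #2 (cost 77≤288, power draw 67≤179, sample rate 739≥562).
#7: dominated by #2 (cost 77≤137, power draw 67≤159, sample rate 739≥299).

#1, #2, #4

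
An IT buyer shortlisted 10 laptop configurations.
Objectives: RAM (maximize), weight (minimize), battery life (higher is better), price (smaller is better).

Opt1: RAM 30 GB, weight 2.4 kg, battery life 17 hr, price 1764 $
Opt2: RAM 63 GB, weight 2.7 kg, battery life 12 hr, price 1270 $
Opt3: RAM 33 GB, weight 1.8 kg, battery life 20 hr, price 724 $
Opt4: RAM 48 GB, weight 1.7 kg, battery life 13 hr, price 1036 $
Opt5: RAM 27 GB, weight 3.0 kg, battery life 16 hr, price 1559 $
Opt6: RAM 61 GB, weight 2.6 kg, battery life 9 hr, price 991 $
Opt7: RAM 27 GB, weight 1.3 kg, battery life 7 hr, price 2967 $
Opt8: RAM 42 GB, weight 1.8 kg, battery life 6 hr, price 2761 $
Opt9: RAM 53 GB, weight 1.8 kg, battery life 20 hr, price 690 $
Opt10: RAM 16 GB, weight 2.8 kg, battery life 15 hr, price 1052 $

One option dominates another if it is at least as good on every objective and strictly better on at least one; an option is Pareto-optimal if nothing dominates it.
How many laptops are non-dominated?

Opt1: dominated by Opt3 (RAM 33≥30, weight 1.8≤2.4, battery life 20≥17, price 724≤1764).
Opt2: not dominated (best RAM).
Opt3: dominated by Opt9 (RAM 53≥33, weight 1.8≤1.8, battery life 20≥20, price 690≤724).
Opt4: not dominated.
Opt5: dominated by Opt3 (RAM 33≥27, weight 1.8≤3.0, battery life 20≥16, price 724≤1559).
Opt6: not dominated.
Opt7: not dominated (best weight).
Opt8: dominated by Opt4 (RAM 48≥42, weight 1.7≤1.8, battery life 13≥6, price 1036≤2761).
Opt9: not dominated (best price).
Opt10: dominated by Opt3 (RAM 33≥16, weight 1.8≤2.8, battery life 20≥15, price 724≤1052).
Pareto-optimal: Opt2, Opt4, Opt6, Opt7, Opt9 → 5.

5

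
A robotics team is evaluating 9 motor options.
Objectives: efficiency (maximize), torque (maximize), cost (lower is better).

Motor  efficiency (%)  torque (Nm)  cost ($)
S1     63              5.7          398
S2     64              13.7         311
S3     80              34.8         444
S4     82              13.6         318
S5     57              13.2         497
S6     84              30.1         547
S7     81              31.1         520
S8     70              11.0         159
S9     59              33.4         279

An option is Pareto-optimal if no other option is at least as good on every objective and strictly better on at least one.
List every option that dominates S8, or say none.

none

S1: worse on efficiency (63 vs 70).
S2: worse on efficiency (64 vs 70).
S3: worse on cost (444 vs 159).
S4: worse on cost (318 vs 159).
S5: worse on efficiency (57 vs 70).
S6: worse on cost (547 vs 159).
S7: worse on cost (520 vs 159).
S9: worse on efficiency (59 vs 70).
No option dominates S8.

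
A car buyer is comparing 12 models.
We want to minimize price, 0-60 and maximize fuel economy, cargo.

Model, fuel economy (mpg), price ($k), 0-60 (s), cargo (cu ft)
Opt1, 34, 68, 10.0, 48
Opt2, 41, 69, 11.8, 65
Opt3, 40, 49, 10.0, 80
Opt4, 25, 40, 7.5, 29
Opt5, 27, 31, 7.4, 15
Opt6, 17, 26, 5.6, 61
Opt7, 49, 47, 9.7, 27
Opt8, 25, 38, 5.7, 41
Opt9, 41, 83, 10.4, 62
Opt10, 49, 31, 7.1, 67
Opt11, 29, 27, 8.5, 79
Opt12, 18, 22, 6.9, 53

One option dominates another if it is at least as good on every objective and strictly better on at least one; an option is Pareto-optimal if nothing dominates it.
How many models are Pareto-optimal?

6

Opt1: dominated by Opt3 (fuel economy 40≥34, price 49≤68, 0-60 10.0≤10.0, cargo 80≥48).
Opt2: dominated by Opt10 (fuel economy 49≥41, price 31≤69, 0-60 7.1≤11.8, cargo 67≥65).
Opt3: not dominated (best cargo).
Opt4: dominated by Opt8 (fuel economy 25≥25, price 38≤40, 0-60 5.7≤7.5, cargo 41≥29).
Opt5: dominated by Opt10 (fuel economy 49≥27, price 31≤31, 0-60 7.1≤7.4, cargo 67≥15).
Opt6: not dominated (best 0-60).
Opt7: dominated by Opt10 (fuel economy 49≥49, price 31≤47, 0-60 7.1≤9.7, cargo 67≥27).
Opt8: not dominated.
Opt9: dominated by Opt10 (fuel economy 49≥41, price 31≤83, 0-60 7.1≤10.4, cargo 67≥62).
Opt10: not dominated.
Opt11: not dominated.
Opt12: not dominated (best price).
Pareto-optimal: Opt3, Opt6, Opt8, Opt10, Opt11, Opt12 → 6.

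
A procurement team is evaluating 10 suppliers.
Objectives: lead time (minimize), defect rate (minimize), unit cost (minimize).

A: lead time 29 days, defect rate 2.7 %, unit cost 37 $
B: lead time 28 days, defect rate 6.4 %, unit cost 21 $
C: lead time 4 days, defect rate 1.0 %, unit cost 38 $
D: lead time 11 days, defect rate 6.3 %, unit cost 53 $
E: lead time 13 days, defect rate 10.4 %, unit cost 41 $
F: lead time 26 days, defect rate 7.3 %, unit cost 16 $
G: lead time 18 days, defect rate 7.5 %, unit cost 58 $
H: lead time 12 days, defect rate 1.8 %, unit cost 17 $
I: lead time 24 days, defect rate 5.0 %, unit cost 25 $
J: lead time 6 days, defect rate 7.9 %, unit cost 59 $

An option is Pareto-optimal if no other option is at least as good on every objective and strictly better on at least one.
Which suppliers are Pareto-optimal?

A: dominated by H (lead time 12≤29, defect rate 1.8≤2.7, unit cost 17≤37).
B: dominated by H (lead time 12≤28, defect rate 1.8≤6.4, unit cost 17≤21).
C: not dominated (best lead time).
D: dominated by C (lead time 4≤11, defect rate 1.0≤6.3, unit cost 38≤53).
E: dominated by C (lead time 4≤13, defect rate 1.0≤10.4, unit cost 38≤41).
F: not dominated (best unit cost).
G: dominated by C (lead time 4≤18, defect rate 1.0≤7.5, unit cost 38≤58).
H: not dominated.
I: dominated by H (lead time 12≤24, defect rate 1.8≤5.0, unit cost 17≤25).
J: dominated by C (lead time 4≤6, defect rate 1.0≤7.9, unit cost 38≤59).

C, F, H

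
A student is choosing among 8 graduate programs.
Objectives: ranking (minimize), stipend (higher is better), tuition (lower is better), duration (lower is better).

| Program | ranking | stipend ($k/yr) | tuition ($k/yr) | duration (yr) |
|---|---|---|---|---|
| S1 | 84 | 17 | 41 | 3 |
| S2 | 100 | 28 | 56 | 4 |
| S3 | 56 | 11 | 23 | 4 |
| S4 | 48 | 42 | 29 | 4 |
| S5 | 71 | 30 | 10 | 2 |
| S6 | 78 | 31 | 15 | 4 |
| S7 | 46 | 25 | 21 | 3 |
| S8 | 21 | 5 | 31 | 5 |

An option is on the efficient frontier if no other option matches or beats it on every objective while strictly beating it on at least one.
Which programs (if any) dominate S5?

S1: worse on ranking (84 vs 71).
S2: worse on ranking (100 vs 71).
S3: worse on stipend (11 vs 30).
S4: worse on tuition (29 vs 10).
S6: worse on ranking (78 vs 71).
S7: worse on stipend (25 vs 30).
S8: worse on stipend (5 vs 30).
No option dominates S5.

none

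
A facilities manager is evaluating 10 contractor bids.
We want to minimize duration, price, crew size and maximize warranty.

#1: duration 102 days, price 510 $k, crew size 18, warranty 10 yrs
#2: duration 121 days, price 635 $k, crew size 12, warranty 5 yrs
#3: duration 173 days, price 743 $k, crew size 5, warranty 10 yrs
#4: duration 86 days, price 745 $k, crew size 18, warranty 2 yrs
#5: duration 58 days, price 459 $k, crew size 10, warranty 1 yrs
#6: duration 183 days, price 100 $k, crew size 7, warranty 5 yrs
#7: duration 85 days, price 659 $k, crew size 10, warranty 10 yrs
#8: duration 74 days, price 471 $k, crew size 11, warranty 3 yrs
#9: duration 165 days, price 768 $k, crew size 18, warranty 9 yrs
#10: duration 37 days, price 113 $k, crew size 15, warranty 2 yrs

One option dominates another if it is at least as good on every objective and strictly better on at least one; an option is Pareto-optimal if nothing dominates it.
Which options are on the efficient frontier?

#1, #2, #3, #5, #6, #7, #8, #10

#1: not dominated.
#2: not dominated.
#3: not dominated (best crew size).
#4: dominated by #7 (duration 85≤86, price 659≤745, crew size 10≤18, warranty 10≥2).
#5: not dominated.
#6: not dominated (best price).
#7: not dominated.
#8: not dominated.
#9: dominated by #1 (duration 102≤165, price 510≤768, crew size 18≤18, warranty 10≥9).
#10: not dominated (best duration).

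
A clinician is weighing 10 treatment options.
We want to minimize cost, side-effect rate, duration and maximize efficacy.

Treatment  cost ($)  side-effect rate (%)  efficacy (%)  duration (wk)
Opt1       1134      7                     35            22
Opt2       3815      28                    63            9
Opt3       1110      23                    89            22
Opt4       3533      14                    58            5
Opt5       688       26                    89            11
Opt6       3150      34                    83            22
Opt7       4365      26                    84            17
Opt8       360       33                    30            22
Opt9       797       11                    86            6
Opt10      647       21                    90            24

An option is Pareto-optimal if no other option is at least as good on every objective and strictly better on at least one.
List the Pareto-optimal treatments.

Opt1: not dominated (best side-effect rate).
Opt2: dominated by Opt9 (cost 797≤3815, side-effect rate 11≤28, efficacy 86≥63, duration 6≤9).
Opt3: not dominated.
Opt4: not dominated (best duration).
Opt5: not dominated.
Opt6: dominated by Opt3 (cost 1110≤3150, side-effect rate 23≤34, efficacy 89≥83, duration 22≤22).
Opt7: dominated by Opt5 (cost 688≤4365, side-effect rate 26≤26, efficacy 89≥84, duration 11≤17).
Opt8: not dominated (best cost).
Opt9: not dominated.
Opt10: not dominated (best efficacy).

Opt1, Opt3, Opt4, Opt5, Opt8, Opt9, Opt10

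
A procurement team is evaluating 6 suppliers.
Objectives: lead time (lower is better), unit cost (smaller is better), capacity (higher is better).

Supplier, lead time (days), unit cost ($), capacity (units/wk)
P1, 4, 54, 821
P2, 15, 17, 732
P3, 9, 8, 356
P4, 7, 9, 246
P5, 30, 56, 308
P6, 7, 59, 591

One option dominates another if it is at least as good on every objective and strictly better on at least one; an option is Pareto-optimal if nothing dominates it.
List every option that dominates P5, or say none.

P1, P2, P3

P1: lead time 4≤30, unit cost 54≤56, capacity 821≥308 — dominates P5.
P2: lead time 15≤30, unit cost 17≤56, capacity 732≥308 — dominates P5.
P3: lead time 9≤30, unit cost 8≤56, capacity 356≥308 — dominates P5.
Others (P4, P6) are each worse than P5 on at least one objective.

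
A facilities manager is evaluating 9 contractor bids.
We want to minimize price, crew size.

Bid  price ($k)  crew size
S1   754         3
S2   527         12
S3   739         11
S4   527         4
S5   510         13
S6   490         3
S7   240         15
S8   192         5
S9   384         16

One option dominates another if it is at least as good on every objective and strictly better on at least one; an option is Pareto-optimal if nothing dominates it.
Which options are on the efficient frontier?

S6, S8

S1: dominated by S6 (price 490≤754, crew size 3≤3).
S2: dominated by S4 (price 527≤527, crew size 4≤12).
S3: dominated by S4 (price 527≤739, crew size 4≤11).
S4: dominated by S6 (price 490≤527, crew size 3≤4).
S5: dominated by S6 (price 490≤510, crew size 3≤13).
S6: not dominated.
S7: dominated by S8 (price 192≤240, crew size 5≤15).
S8: not dominated (best price).
S9: dominated by S7 (price 240≤384, crew size 15≤16).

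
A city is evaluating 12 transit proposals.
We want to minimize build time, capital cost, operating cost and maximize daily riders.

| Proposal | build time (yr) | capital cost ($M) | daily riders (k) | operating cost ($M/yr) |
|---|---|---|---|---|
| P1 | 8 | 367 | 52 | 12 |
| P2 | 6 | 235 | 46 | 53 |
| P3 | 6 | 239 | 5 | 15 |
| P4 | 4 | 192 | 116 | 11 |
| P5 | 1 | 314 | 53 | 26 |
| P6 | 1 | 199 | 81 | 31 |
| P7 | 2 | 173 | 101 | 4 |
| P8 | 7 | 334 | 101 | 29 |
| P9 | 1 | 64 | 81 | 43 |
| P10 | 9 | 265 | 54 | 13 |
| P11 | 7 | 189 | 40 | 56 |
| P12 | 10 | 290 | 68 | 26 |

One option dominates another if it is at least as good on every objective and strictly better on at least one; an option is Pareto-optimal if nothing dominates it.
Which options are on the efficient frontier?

P4, P5, P6, P7, P9

P1: dominated by P4 (build time 4≤8, capital cost 192≤367, daily riders 116≥52, operating cost 11≤12).
P2: dominated by P4 (build time 4≤6, capital cost 192≤235, daily riders 116≥46, operating cost 11≤53).
P3: dominated by P4 (build time 4≤6, capital cost 192≤239, daily riders 116≥5, operating cost 11≤15).
P4: not dominated (best daily riders).
P5: not dominated.
P6: not dominated.
P7: not dominated (best operating cost).
P8: dominated by P4 (build time 4≤7, capital cost 192≤334, daily riders 116≥101, operating cost 11≤29).
P9: not dominated (best capital cost).
P10: dominated by P4 (build time 4≤9, capital cost 192≤265, daily riders 116≥54, operating cost 11≤13).
P11: dominated by P7 (build time 2≤7, capital cost 173≤189, daily riders 101≥40, operating cost 4≤56).
P12: dominated by P4 (build time 4≤10, capital cost 192≤290, daily riders 116≥68, operating cost 11≤26).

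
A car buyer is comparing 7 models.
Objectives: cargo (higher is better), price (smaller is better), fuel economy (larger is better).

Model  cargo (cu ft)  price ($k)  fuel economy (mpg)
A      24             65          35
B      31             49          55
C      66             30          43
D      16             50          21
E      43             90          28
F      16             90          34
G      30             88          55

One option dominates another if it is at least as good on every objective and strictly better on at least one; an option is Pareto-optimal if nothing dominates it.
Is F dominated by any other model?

A vs F: cargo 24≥16, price 65≤90, fuel economy 35≥34 — A is at least as good on every objective and strictly better on at least one, so A dominates F.

Yes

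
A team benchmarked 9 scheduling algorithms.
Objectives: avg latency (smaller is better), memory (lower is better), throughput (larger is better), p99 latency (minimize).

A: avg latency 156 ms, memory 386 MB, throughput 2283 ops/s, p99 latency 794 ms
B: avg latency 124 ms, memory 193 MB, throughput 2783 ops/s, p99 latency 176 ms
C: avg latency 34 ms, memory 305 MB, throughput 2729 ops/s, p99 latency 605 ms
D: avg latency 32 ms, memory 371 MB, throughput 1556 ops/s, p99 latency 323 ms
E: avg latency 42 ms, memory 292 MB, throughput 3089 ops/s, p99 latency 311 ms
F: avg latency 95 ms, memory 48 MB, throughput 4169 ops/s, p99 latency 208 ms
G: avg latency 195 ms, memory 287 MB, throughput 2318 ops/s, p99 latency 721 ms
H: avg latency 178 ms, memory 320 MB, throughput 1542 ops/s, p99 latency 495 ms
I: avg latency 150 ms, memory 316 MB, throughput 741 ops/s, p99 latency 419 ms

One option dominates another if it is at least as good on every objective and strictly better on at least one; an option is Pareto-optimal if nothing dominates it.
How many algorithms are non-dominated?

5

A: dominated by B (avg latency 124≤156, memory 193≤386, throughput 2783≥2283, p99 latency 176≤794).
B: not dominated (best p99 latency).
C: not dominated.
D: not dominated (best avg latency).
E: not dominated.
F: not dominated (best memory).
G: dominated by B (avg latency 124≤195, memory 193≤287, throughput 2783≥2318, p99 latency 176≤721).
H: dominated by B (avg latency 124≤178, memory 193≤320, throughput 2783≥1542, p99 latency 176≤495).
I: dominated by B (avg latency 124≤150, memory 193≤316, throughput 2783≥741, p99 latency 176≤419).
Pareto-optimal: B, C, D, E, F → 5.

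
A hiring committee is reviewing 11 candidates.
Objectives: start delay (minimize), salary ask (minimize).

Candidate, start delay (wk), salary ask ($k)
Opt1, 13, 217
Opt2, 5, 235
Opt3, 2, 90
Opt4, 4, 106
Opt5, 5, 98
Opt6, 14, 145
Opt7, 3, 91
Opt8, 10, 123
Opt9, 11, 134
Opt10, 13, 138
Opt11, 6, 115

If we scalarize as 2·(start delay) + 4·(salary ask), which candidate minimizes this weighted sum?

Opt3

Opt1: 2·13 + 4·217 = 894
Opt2: 2·5 + 4·235 = 950
Opt3: 2·2 + 4·90 = 364
Opt4: 2·4 + 4·106 = 432
Opt5: 2·5 + 4·98 = 402
Opt6: 2·14 + 4·145 = 608
Opt7: 2·3 + 4·91 = 370
Opt8: 2·10 + 4·123 = 512
Opt9: 2·11 + 4·134 = 558
Opt10: 2·13 + 4·138 = 578
Opt11: 2·6 + 4·115 = 472
Lowest: Opt3 at 364.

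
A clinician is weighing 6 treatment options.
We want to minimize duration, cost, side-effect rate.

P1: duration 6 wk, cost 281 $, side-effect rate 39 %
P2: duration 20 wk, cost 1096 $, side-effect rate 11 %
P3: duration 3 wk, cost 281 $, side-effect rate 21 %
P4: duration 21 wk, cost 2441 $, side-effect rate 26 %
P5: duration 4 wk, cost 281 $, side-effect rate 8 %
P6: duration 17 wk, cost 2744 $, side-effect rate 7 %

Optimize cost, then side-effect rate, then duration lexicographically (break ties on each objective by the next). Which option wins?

P5

First minimize cost: best is 281, kept {P1, P3, P5}.
Then minimize side-effect rate: best is 8, kept {P5}.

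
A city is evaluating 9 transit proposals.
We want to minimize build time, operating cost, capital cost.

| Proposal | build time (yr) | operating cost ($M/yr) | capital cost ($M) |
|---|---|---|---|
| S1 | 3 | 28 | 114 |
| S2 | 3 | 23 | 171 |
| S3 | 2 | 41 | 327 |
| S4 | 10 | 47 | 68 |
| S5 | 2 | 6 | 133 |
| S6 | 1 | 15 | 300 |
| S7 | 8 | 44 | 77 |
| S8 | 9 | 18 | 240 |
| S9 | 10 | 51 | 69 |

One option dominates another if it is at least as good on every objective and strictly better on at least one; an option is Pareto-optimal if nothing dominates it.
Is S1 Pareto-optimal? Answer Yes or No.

Yes

S2: worse on capital cost (171 vs 114).
S3: worse on operating cost (41 vs 28).
S4: worse on build time (10 vs 3).
S5: worse on capital cost (133 vs 114).
S6: worse on capital cost (300 vs 114).
S7: worse on build time (8 vs 3).
S8: worse on build time (9 vs 3).
S9: worse on build time (10 vs 3).
No option is at least as good as S1 on every objective and strictly better on one.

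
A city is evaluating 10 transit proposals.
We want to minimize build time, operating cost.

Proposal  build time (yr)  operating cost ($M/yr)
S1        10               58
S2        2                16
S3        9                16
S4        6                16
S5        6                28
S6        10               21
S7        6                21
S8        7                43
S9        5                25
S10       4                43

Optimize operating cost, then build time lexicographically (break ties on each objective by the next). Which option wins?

S2

First minimize operating cost: best is 16, kept {S2, S3, S4}.
Then minimize build time: best is 2, kept {S2}.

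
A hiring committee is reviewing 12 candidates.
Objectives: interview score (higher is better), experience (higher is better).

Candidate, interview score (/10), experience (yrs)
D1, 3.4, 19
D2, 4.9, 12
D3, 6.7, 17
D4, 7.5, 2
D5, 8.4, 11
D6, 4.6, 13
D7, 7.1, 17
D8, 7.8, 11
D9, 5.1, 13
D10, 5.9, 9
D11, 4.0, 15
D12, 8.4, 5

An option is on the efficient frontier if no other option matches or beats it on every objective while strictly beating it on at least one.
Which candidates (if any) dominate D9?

D3, D7

D3: interview score 6.7≥5.1, experience 17≥13 — dominates D9.
D7: interview score 7.1≥5.1, experience 17≥13 — dominates D9.
Others (D1, D2, D4, D5, D6, D8, D10, D11, D12) are each worse than D9 on at least one objective.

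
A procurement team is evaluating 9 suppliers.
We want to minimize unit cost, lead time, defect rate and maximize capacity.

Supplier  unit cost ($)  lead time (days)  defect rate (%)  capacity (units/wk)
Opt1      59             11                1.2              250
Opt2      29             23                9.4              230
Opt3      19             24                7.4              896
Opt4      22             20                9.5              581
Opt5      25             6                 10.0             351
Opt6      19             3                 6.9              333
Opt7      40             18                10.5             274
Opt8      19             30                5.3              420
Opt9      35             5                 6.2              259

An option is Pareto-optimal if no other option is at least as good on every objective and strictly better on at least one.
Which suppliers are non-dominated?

Opt1: not dominated (best defect rate).
Opt2: dominated by Opt6 (unit cost 19≤29, lead time 3≤23, defect rate 6.9≤9.4, capacity 333≥230).
Opt3: not dominated (best capacity).
Opt4: not dominated.
Opt5: not dominated.
Opt6: not dominated (best lead time).
Opt7: dominated by Opt5 (unit cost 25≤40, lead time 6≤18, defect rate 10.0≤10.5, capacity 351≥274).
Opt8: not dominated.
Opt9: not dominated.

Opt1, Opt3, Opt4, Opt5, Opt6, Opt8, Opt9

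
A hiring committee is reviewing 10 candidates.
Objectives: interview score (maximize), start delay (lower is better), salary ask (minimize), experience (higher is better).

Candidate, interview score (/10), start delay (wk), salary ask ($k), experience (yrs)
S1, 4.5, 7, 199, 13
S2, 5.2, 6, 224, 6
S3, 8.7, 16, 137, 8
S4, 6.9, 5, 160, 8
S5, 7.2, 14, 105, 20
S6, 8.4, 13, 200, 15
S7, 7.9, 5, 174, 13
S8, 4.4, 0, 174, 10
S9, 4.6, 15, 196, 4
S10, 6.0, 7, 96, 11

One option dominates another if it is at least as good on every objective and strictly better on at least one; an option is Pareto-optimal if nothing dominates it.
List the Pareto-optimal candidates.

S3, S4, S5, S6, S7, S8, S10

S1: dominated by S7 (interview score 7.9≥4.5, start delay 5≤7, salary ask 174≤199, experience 13≥13).
S2: dominated by S4 (interview score 6.9≥5.2, start delay 5≤6, salary ask 160≤224, experience 8≥6).
S3: not dominated (best interview score).
S4: not dominated.
S5: not dominated (best experience).
S6: not dominated.
S7: not dominated.
S8: not dominated (best start delay).
S9: dominated by S4 (interview score 6.9≥4.6, start delay 5≤15, salary ask 160≤196, experience 8≥4).
S10: not dominated (best salary ask).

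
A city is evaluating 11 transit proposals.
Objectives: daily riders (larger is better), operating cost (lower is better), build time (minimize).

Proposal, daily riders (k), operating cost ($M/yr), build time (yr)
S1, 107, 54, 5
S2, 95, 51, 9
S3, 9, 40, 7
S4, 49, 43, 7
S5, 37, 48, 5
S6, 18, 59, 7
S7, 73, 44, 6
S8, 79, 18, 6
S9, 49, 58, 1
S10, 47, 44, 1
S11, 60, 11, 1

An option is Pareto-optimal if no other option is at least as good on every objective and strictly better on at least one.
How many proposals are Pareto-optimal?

4

S1: not dominated (best daily riders).
S2: not dominated.
S3: dominated by S8 (daily riders 79≥9, operating cost 18≤40, build time 6≤7).
S4: dominated by S8 (daily riders 79≥49, operating cost 18≤43, build time 6≤7).
S5: dominated by S10 (daily riders 47≥37, operating cost 44≤48, build time 1≤5).
S6: dominated by S1 (daily riders 107≥18, operating cost 54≤59, build time 5≤7).
S7: dominated by S8 (daily riders 79≥73, operating cost 18≤44, build time 6≤6).
S8: not dominated.
S9: dominated by S11 (daily riders 60≥49, operating cost 11≤58, build time 1≤1).
S10: dominated by S11 (daily riders 60≥47, operating cost 11≤44, build time 1≤1).
S11: not dominated (best operating cost).
Pareto-optimal: S1, S2, S8, S11 → 4.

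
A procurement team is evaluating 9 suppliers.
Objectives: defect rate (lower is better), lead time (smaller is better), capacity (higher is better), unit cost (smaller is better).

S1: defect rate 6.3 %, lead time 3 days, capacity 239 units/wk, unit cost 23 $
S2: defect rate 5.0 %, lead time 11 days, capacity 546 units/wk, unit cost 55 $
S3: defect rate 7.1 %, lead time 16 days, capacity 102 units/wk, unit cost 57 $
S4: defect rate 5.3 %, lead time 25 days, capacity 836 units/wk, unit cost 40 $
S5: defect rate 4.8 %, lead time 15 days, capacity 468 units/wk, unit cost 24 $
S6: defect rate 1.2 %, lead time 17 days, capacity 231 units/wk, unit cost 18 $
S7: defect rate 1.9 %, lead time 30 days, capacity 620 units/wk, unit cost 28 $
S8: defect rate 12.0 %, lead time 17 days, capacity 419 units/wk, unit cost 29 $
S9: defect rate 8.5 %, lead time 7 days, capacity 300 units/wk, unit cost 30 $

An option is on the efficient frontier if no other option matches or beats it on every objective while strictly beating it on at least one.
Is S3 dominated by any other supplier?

S1 vs S3: defect rate 6.3≤7.1, lead time 3≤16, capacity 239≥102, unit cost 23≤57 — S1 is at least as good on every objective and strictly better on at least one, so S1 dominates S3.

Yes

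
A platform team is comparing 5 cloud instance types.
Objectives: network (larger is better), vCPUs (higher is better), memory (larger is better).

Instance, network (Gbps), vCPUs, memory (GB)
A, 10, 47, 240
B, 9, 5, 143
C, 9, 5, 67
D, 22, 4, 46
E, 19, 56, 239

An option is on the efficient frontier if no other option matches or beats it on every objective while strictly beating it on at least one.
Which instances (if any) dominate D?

none

A: worse on network (10 vs 22).
B: worse on network (9 vs 22).
C: worse on network (9 vs 22).
E: worse on network (19 vs 22).
No option dominates D.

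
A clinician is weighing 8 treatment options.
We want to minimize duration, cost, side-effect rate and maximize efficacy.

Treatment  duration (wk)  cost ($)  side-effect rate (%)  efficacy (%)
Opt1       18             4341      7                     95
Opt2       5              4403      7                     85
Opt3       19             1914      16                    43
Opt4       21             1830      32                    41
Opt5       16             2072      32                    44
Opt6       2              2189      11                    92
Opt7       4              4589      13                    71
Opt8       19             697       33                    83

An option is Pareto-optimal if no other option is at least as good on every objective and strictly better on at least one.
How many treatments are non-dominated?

Opt1: not dominated (best efficacy).
Opt2: not dominated.
Opt3: not dominated.
Opt4: not dominated.
Opt5: not dominated.
Opt6: not dominated (best duration).
Opt7: dominated by Opt6 (duration 2≤4, cost 2189≤4589, side-effect rate 11≤13, efficacy 92≥71).
Opt8: not dominated (best cost).
Pareto-optimal: Opt1, Opt2, Opt3, Opt4, Opt5, Opt6, Opt8 → 7.

7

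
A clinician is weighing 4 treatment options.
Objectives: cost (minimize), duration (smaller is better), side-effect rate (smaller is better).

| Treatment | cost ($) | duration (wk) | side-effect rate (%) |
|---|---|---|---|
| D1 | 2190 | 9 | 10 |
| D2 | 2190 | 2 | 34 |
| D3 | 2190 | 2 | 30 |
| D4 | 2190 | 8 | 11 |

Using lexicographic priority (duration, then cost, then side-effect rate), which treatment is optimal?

D3

First minimize duration: best is 2, kept {D2, D3}.
Then minimize cost: best is 2190, kept {D2, D3}.
Then minimize side-effect rate: best is 30, kept {D3}.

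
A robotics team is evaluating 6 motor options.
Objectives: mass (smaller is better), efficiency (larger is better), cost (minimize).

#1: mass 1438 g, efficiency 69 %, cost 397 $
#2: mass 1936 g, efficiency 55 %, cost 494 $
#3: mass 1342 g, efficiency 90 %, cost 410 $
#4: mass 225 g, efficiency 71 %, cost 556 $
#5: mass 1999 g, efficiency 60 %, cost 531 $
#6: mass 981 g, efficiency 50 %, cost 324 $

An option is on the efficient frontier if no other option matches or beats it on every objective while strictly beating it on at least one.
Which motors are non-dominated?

#1, #3, #4, #6

#1: not dominated.
#2: dominated by #1 (mass 1438≤1936, efficiency 69≥55, cost 397≤494).
#3: not dominated (best efficiency).
#4: not dominated (best mass).
#5: dominated by #1 (mass 1438≤1999, efficiency 69≥60, cost 397≤531).
#6: not dominated (best cost).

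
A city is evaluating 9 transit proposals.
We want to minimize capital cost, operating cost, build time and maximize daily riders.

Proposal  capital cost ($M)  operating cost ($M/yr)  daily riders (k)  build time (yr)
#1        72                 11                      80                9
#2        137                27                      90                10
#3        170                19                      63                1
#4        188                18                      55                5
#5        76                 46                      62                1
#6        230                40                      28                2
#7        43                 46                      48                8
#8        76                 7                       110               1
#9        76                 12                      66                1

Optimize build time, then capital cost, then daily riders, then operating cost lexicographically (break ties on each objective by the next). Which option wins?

#8

First minimize build time: best is 1, kept {#3, #5, #8, #9}.
Then minimize capital cost: best is 76, kept {#5, #8, #9}.
Then maximize daily riders: best is 110, kept {#8}.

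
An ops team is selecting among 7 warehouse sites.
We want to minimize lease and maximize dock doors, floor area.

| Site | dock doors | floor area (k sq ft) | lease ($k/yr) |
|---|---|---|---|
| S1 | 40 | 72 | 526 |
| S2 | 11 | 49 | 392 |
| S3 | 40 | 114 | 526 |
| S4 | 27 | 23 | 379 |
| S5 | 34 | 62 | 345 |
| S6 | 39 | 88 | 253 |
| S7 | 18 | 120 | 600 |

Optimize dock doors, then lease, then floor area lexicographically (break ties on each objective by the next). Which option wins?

S3

First maximize dock doors: best is 40, kept {S1, S3}.
Then minimize lease: best is 526, kept {S1, S3}.
Then maximize floor area: best is 114, kept {S3}.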